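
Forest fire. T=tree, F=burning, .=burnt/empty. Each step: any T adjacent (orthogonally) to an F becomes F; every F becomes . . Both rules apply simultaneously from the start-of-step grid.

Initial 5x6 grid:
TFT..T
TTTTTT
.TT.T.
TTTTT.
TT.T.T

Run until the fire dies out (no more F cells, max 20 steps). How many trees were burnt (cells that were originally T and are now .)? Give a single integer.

Answer: 20

Derivation:
Step 1: +3 fires, +1 burnt (F count now 3)
Step 2: +3 fires, +3 burnt (F count now 3)
Step 3: +3 fires, +3 burnt (F count now 3)
Step 4: +4 fires, +3 burnt (F count now 4)
Step 5: +4 fires, +4 burnt (F count now 4)
Step 6: +3 fires, +4 burnt (F count now 3)
Step 7: +0 fires, +3 burnt (F count now 0)
Fire out after step 7
Initially T: 21, now '.': 29
Total burnt (originally-T cells now '.'): 20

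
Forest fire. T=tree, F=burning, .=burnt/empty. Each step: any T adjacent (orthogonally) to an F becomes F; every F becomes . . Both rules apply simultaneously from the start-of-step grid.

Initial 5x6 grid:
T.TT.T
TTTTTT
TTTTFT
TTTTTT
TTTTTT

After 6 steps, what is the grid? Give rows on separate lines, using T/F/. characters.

Step 1: 4 trees catch fire, 1 burn out
  T.TT.T
  TTTTFT
  TTTF.F
  TTTTFT
  TTTTTT
Step 2: 6 trees catch fire, 4 burn out
  T.TT.T
  TTTF.F
  TTF...
  TTTF.F
  TTTTFT
Step 3: 7 trees catch fire, 6 burn out
  T.TF.F
  TTF...
  TF....
  TTF...
  TTTF.F
Step 4: 5 trees catch fire, 7 burn out
  T.F...
  TF....
  F.....
  TF....
  TTF...
Step 5: 3 trees catch fire, 5 burn out
  T.....
  F.....
  ......
  F.....
  TF....
Step 6: 2 trees catch fire, 3 burn out
  F.....
  ......
  ......
  ......
  F.....

F.....
......
......
......
F.....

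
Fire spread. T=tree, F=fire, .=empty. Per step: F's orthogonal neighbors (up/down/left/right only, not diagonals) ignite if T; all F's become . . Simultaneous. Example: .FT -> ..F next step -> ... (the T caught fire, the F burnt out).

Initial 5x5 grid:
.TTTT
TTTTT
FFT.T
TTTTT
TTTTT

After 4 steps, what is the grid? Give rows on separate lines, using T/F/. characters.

Step 1: 5 trees catch fire, 2 burn out
  .TTTT
  FFTTT
  ..F.T
  FFTTT
  TTTTT
Step 2: 5 trees catch fire, 5 burn out
  .FTTT
  ..FTT
  ....T
  ..FTT
  FFTTT
Step 3: 4 trees catch fire, 5 burn out
  ..FTT
  ...FT
  ....T
  ...FT
  ..FTT
Step 4: 4 trees catch fire, 4 burn out
  ...FT
  ....F
  ....T
  ....F
  ...FT

...FT
....F
....T
....F
...FT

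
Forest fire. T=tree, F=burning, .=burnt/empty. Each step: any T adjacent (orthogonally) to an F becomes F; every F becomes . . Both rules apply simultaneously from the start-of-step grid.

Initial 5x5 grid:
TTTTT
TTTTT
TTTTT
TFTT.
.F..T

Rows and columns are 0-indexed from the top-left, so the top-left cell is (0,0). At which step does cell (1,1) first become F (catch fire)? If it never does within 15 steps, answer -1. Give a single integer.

Step 1: cell (1,1)='T' (+3 fires, +2 burnt)
Step 2: cell (1,1)='F' (+4 fires, +3 burnt)
  -> target ignites at step 2
Step 3: cell (1,1)='.' (+4 fires, +4 burnt)
Step 4: cell (1,1)='.' (+4 fires, +4 burnt)
Step 5: cell (1,1)='.' (+2 fires, +4 burnt)
Step 6: cell (1,1)='.' (+1 fires, +2 burnt)
Step 7: cell (1,1)='.' (+0 fires, +1 burnt)
  fire out at step 7

2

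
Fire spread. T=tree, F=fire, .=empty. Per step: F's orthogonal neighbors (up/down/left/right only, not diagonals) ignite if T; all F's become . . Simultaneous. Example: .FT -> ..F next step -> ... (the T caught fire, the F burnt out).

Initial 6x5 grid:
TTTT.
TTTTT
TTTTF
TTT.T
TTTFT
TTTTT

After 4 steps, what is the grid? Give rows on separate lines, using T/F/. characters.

Step 1: 6 trees catch fire, 2 burn out
  TTTT.
  TTTTF
  TTTF.
  TTT.F
  TTF.F
  TTTFT
Step 2: 6 trees catch fire, 6 burn out
  TTTT.
  TTTF.
  TTF..
  TTF..
  TF...
  TTF.F
Step 3: 6 trees catch fire, 6 burn out
  TTTF.
  TTF..
  TF...
  TF...
  F....
  TF...
Step 4: 5 trees catch fire, 6 burn out
  TTF..
  TF...
  F....
  F....
  .....
  F....

TTF..
TF...
F....
F....
.....
F....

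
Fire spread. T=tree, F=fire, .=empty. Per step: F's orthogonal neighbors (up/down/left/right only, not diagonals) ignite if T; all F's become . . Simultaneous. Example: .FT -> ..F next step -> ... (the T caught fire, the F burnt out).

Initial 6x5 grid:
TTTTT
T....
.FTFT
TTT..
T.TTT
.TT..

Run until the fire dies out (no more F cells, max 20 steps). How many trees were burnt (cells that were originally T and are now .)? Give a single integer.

Step 1: +3 fires, +2 burnt (F count now 3)
Step 2: +2 fires, +3 burnt (F count now 2)
Step 3: +2 fires, +2 burnt (F count now 2)
Step 4: +2 fires, +2 burnt (F count now 2)
Step 5: +2 fires, +2 burnt (F count now 2)
Step 6: +0 fires, +2 burnt (F count now 0)
Fire out after step 6
Initially T: 17, now '.': 24
Total burnt (originally-T cells now '.'): 11

Answer: 11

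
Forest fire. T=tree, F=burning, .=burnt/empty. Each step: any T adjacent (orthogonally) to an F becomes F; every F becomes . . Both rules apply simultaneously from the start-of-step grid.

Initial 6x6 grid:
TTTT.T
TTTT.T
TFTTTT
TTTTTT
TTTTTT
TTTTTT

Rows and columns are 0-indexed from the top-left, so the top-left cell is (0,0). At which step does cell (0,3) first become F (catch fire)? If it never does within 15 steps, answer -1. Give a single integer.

Step 1: cell (0,3)='T' (+4 fires, +1 burnt)
Step 2: cell (0,3)='T' (+7 fires, +4 burnt)
Step 3: cell (0,3)='T' (+8 fires, +7 burnt)
Step 4: cell (0,3)='F' (+6 fires, +8 burnt)
  -> target ignites at step 4
Step 5: cell (0,3)='.' (+4 fires, +6 burnt)
Step 6: cell (0,3)='.' (+3 fires, +4 burnt)
Step 7: cell (0,3)='.' (+1 fires, +3 burnt)
Step 8: cell (0,3)='.' (+0 fires, +1 burnt)
  fire out at step 8

4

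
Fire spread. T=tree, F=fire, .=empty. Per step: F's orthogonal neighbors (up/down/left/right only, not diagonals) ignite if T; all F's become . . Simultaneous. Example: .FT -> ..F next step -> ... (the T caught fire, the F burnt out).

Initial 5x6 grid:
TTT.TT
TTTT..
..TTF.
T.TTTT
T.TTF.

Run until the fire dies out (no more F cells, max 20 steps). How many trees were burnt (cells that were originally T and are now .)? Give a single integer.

Answer: 15

Derivation:
Step 1: +3 fires, +2 burnt (F count now 3)
Step 2: +5 fires, +3 burnt (F count now 5)
Step 3: +2 fires, +5 burnt (F count now 2)
Step 4: +2 fires, +2 burnt (F count now 2)
Step 5: +2 fires, +2 burnt (F count now 2)
Step 6: +1 fires, +2 burnt (F count now 1)
Step 7: +0 fires, +1 burnt (F count now 0)
Fire out after step 7
Initially T: 19, now '.': 26
Total burnt (originally-T cells now '.'): 15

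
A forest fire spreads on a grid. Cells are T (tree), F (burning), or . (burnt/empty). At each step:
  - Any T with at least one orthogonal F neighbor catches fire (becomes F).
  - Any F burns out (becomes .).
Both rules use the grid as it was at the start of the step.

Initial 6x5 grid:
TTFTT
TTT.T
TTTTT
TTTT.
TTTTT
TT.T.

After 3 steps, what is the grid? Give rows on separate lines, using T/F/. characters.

Step 1: 3 trees catch fire, 1 burn out
  TF.FT
  TTF.T
  TTTTT
  TTTT.
  TTTTT
  TT.T.
Step 2: 4 trees catch fire, 3 burn out
  F...F
  TF..T
  TTFTT
  TTTT.
  TTTTT
  TT.T.
Step 3: 5 trees catch fire, 4 burn out
  .....
  F...F
  TF.FT
  TTFT.
  TTTTT
  TT.T.

.....
F...F
TF.FT
TTFT.
TTTTT
TT.T.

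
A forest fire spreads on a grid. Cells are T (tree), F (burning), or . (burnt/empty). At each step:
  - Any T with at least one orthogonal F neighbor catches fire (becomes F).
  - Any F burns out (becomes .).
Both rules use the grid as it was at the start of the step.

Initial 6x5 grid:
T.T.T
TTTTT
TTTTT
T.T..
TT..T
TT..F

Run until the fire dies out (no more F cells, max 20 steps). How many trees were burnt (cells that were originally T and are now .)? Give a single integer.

Step 1: +1 fires, +1 burnt (F count now 1)
Step 2: +0 fires, +1 burnt (F count now 0)
Fire out after step 2
Initially T: 20, now '.': 11
Total burnt (originally-T cells now '.'): 1

Answer: 1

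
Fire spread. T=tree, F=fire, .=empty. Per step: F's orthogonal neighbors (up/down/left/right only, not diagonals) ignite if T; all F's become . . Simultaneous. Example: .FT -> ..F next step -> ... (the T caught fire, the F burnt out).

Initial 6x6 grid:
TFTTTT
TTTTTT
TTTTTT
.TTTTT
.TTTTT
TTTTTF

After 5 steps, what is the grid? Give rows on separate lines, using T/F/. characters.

Step 1: 5 trees catch fire, 2 burn out
  F.FTTT
  TFTTTT
  TTTTTT
  .TTTTT
  .TTTTF
  TTTTF.
Step 2: 7 trees catch fire, 5 burn out
  ...FTT
  F.FTTT
  TFTTTT
  .TTTTF
  .TTTF.
  TTTF..
Step 3: 9 trees catch fire, 7 burn out
  ....FT
  ...FTT
  F.FTTF
  .FTTF.
  .TTF..
  TTF...
Step 4: 10 trees catch fire, 9 burn out
  .....F
  ....FF
  ...FF.
  ..FF..
  .FF...
  TF....
Step 5: 1 trees catch fire, 10 burn out
  ......
  ......
  ......
  ......
  ......
  F.....

......
......
......
......
......
F.....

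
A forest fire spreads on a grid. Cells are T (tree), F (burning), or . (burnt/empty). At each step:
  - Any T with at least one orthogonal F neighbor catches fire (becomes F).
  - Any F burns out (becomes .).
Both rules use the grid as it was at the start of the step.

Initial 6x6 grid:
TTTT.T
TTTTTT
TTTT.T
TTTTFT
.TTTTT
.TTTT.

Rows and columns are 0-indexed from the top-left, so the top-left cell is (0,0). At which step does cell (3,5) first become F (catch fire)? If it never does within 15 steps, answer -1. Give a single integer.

Step 1: cell (3,5)='F' (+3 fires, +1 burnt)
  -> target ignites at step 1
Step 2: cell (3,5)='.' (+6 fires, +3 burnt)
Step 3: cell (3,5)='.' (+6 fires, +6 burnt)
Step 4: cell (3,5)='.' (+8 fires, +6 burnt)
Step 5: cell (3,5)='.' (+4 fires, +8 burnt)
Step 6: cell (3,5)='.' (+2 fires, +4 burnt)
Step 7: cell (3,5)='.' (+1 fires, +2 burnt)
Step 8: cell (3,5)='.' (+0 fires, +1 burnt)
  fire out at step 8

1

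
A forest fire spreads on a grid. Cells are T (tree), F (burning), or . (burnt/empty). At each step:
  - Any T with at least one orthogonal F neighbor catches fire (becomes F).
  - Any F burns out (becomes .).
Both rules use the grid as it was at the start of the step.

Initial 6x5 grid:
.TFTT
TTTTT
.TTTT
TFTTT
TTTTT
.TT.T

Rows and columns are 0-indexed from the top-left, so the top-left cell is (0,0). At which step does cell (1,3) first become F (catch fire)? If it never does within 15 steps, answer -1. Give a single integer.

Step 1: cell (1,3)='T' (+7 fires, +2 burnt)
Step 2: cell (1,3)='F' (+8 fires, +7 burnt)
  -> target ignites at step 2
Step 3: cell (1,3)='.' (+6 fires, +8 burnt)
Step 4: cell (1,3)='.' (+2 fires, +6 burnt)
Step 5: cell (1,3)='.' (+1 fires, +2 burnt)
Step 6: cell (1,3)='.' (+0 fires, +1 burnt)
  fire out at step 6

2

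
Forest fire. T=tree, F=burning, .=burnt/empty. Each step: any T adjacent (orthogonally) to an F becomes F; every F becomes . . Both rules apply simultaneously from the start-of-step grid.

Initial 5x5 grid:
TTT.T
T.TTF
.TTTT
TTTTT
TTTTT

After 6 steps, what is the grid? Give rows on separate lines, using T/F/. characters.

Step 1: 3 trees catch fire, 1 burn out
  TTT.F
  T.TF.
  .TTTF
  TTTTT
  TTTTT
Step 2: 3 trees catch fire, 3 burn out
  TTT..
  T.F..
  .TTF.
  TTTTF
  TTTTT
Step 3: 4 trees catch fire, 3 burn out
  TTF..
  T....
  .TF..
  TTTF.
  TTTTF
Step 4: 4 trees catch fire, 4 burn out
  TF...
  T....
  .F...
  TTF..
  TTTF.
Step 5: 3 trees catch fire, 4 burn out
  F....
  T....
  .....
  TF...
  TTF..
Step 6: 3 trees catch fire, 3 burn out
  .....
  F....
  .....
  F....
  TF...

.....
F....
.....
F....
TF...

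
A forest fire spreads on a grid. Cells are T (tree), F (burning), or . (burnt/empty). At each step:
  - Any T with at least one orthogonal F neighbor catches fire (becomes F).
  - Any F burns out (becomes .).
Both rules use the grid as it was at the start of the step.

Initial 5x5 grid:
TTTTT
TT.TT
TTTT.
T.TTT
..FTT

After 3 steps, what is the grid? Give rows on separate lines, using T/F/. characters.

Step 1: 2 trees catch fire, 1 burn out
  TTTTT
  TT.TT
  TTTT.
  T.FTT
  ...FT
Step 2: 3 trees catch fire, 2 burn out
  TTTTT
  TT.TT
  TTFT.
  T..FT
  ....F
Step 3: 3 trees catch fire, 3 burn out
  TTTTT
  TT.TT
  TF.F.
  T...F
  .....

TTTTT
TT.TT
TF.F.
T...F
.....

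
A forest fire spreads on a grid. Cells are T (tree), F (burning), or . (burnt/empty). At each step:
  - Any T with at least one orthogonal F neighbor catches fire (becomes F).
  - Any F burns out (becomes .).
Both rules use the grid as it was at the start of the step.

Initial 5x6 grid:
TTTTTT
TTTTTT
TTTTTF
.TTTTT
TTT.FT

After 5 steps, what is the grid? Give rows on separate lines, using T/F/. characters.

Step 1: 5 trees catch fire, 2 burn out
  TTTTTT
  TTTTTF
  TTTTF.
  .TTTFF
  TTT..F
Step 2: 4 trees catch fire, 5 burn out
  TTTTTF
  TTTTF.
  TTTF..
  .TTF..
  TTT...
Step 3: 4 trees catch fire, 4 burn out
  TTTTF.
  TTTF..
  TTF...
  .TF...
  TTT...
Step 4: 5 trees catch fire, 4 burn out
  TTTF..
  TTF...
  TF....
  .F....
  TTF...
Step 5: 4 trees catch fire, 5 burn out
  TTF...
  TF....
  F.....
  ......
  TF....

TTF...
TF....
F.....
......
TF....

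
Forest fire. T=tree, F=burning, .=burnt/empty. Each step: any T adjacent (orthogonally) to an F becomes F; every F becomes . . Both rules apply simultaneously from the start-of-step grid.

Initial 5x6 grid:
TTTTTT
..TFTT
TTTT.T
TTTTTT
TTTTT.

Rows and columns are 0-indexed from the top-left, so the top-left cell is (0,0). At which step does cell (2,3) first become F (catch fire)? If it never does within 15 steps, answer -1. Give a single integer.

Step 1: cell (2,3)='F' (+4 fires, +1 burnt)
  -> target ignites at step 1
Step 2: cell (2,3)='.' (+5 fires, +4 burnt)
Step 3: cell (2,3)='.' (+7 fires, +5 burnt)
Step 4: cell (2,3)='.' (+6 fires, +7 burnt)
Step 5: cell (2,3)='.' (+2 fires, +6 burnt)
Step 6: cell (2,3)='.' (+1 fires, +2 burnt)
Step 7: cell (2,3)='.' (+0 fires, +1 burnt)
  fire out at step 7

1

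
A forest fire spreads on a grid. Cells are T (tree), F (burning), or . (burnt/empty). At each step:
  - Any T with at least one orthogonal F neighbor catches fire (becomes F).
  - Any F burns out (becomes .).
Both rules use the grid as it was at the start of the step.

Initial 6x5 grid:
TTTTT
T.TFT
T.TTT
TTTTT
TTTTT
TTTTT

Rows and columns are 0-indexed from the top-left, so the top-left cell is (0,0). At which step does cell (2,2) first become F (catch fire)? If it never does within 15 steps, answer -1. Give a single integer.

Step 1: cell (2,2)='T' (+4 fires, +1 burnt)
Step 2: cell (2,2)='F' (+5 fires, +4 burnt)
  -> target ignites at step 2
Step 3: cell (2,2)='.' (+4 fires, +5 burnt)
Step 4: cell (2,2)='.' (+5 fires, +4 burnt)
Step 5: cell (2,2)='.' (+5 fires, +5 burnt)
Step 6: cell (2,2)='.' (+3 fires, +5 burnt)
Step 7: cell (2,2)='.' (+1 fires, +3 burnt)
Step 8: cell (2,2)='.' (+0 fires, +1 burnt)
  fire out at step 8

2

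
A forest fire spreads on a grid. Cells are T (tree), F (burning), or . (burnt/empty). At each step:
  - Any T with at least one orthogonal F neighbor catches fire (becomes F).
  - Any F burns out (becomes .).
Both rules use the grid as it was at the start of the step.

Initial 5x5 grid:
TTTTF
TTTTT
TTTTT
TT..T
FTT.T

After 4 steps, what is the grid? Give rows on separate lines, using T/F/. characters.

Step 1: 4 trees catch fire, 2 burn out
  TTTF.
  TTTTF
  TTTTT
  FT..T
  .FT.T
Step 2: 6 trees catch fire, 4 burn out
  TTF..
  TTTF.
  FTTTF
  .F..T
  ..F.T
Step 3: 6 trees catch fire, 6 burn out
  TF...
  FTF..
  .FTF.
  ....F
  ....T
Step 4: 4 trees catch fire, 6 burn out
  F....
  .F...
  ..F..
  .....
  ....F

F....
.F...
..F..
.....
....F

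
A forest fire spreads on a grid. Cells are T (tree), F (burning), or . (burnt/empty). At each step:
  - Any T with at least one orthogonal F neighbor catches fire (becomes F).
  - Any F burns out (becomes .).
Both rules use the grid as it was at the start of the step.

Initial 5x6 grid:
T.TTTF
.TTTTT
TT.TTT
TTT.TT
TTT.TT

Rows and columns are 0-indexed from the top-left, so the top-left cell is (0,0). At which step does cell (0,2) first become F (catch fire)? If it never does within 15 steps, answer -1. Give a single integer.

Step 1: cell (0,2)='T' (+2 fires, +1 burnt)
Step 2: cell (0,2)='T' (+3 fires, +2 burnt)
Step 3: cell (0,2)='F' (+4 fires, +3 burnt)
  -> target ignites at step 3
Step 4: cell (0,2)='.' (+4 fires, +4 burnt)
Step 5: cell (0,2)='.' (+2 fires, +4 burnt)
Step 6: cell (0,2)='.' (+1 fires, +2 burnt)
Step 7: cell (0,2)='.' (+2 fires, +1 burnt)
Step 8: cell (0,2)='.' (+3 fires, +2 burnt)
Step 9: cell (0,2)='.' (+2 fires, +3 burnt)
Step 10: cell (0,2)='.' (+0 fires, +2 burnt)
  fire out at step 10

3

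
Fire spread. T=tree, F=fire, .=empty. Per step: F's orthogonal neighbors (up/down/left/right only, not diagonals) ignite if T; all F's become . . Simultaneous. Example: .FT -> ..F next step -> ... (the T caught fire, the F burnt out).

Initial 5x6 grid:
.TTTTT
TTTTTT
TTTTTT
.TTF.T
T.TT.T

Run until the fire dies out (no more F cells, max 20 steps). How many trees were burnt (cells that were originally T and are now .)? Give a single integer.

Step 1: +3 fires, +1 burnt (F count now 3)
Step 2: +5 fires, +3 burnt (F count now 5)
Step 3: +5 fires, +5 burnt (F count now 5)
Step 4: +6 fires, +5 burnt (F count now 6)
Step 5: +4 fires, +6 burnt (F count now 4)
Step 6: +0 fires, +4 burnt (F count now 0)
Fire out after step 6
Initially T: 24, now '.': 29
Total burnt (originally-T cells now '.'): 23

Answer: 23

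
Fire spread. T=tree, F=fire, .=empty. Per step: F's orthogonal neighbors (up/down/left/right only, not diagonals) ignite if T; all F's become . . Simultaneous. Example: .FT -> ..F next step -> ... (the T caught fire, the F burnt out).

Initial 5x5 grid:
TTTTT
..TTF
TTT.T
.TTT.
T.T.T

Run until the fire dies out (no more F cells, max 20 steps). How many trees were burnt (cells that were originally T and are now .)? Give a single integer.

Answer: 15

Derivation:
Step 1: +3 fires, +1 burnt (F count now 3)
Step 2: +2 fires, +3 burnt (F count now 2)
Step 3: +2 fires, +2 burnt (F count now 2)
Step 4: +3 fires, +2 burnt (F count now 3)
Step 5: +5 fires, +3 burnt (F count now 5)
Step 6: +0 fires, +5 burnt (F count now 0)
Fire out after step 6
Initially T: 17, now '.': 23
Total burnt (originally-T cells now '.'): 15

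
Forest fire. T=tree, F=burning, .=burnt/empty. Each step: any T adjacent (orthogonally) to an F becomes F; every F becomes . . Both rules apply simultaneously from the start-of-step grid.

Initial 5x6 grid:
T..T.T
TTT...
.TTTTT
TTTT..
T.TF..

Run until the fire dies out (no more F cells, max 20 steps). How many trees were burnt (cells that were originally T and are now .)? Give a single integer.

Answer: 15

Derivation:
Step 1: +2 fires, +1 burnt (F count now 2)
Step 2: +2 fires, +2 burnt (F count now 2)
Step 3: +3 fires, +2 burnt (F count now 3)
Step 4: +4 fires, +3 burnt (F count now 4)
Step 5: +2 fires, +4 burnt (F count now 2)
Step 6: +1 fires, +2 burnt (F count now 1)
Step 7: +1 fires, +1 burnt (F count now 1)
Step 8: +0 fires, +1 burnt (F count now 0)
Fire out after step 8
Initially T: 17, now '.': 28
Total burnt (originally-T cells now '.'): 15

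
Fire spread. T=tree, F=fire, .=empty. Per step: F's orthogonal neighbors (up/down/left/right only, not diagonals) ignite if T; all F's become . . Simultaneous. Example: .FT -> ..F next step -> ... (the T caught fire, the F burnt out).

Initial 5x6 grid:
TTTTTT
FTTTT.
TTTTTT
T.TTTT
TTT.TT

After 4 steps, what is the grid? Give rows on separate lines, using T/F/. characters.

Step 1: 3 trees catch fire, 1 burn out
  FTTTTT
  .FTTT.
  FTTTTT
  T.TTTT
  TTT.TT
Step 2: 4 trees catch fire, 3 burn out
  .FTTTT
  ..FTT.
  .FTTTT
  F.TTTT
  TTT.TT
Step 3: 4 trees catch fire, 4 burn out
  ..FTTT
  ...FT.
  ..FTTT
  ..TTTT
  FTT.TT
Step 4: 5 trees catch fire, 4 burn out
  ...FTT
  ....F.
  ...FTT
  ..FTTT
  .FT.TT

...FTT
....F.
...FTT
..FTTT
.FT.TT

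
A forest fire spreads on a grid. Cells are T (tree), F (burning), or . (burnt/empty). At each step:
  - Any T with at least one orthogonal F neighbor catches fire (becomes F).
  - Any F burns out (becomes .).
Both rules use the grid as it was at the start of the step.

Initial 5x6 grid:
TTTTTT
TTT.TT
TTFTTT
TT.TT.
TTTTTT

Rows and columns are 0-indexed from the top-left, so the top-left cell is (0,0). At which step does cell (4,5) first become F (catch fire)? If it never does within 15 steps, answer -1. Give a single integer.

Step 1: cell (4,5)='T' (+3 fires, +1 burnt)
Step 2: cell (4,5)='T' (+6 fires, +3 burnt)
Step 3: cell (4,5)='T' (+9 fires, +6 burnt)
Step 4: cell (4,5)='T' (+6 fires, +9 burnt)
Step 5: cell (4,5)='F' (+2 fires, +6 burnt)
  -> target ignites at step 5
Step 6: cell (4,5)='.' (+0 fires, +2 burnt)
  fire out at step 6

5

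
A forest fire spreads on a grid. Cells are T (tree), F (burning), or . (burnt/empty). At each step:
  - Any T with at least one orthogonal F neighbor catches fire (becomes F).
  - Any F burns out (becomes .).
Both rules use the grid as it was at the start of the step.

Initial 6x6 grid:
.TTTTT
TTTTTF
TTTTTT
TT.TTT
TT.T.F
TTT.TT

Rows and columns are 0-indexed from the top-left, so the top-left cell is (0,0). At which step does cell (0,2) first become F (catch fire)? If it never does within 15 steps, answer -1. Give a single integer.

Step 1: cell (0,2)='T' (+5 fires, +2 burnt)
Step 2: cell (0,2)='T' (+5 fires, +5 burnt)
Step 3: cell (0,2)='T' (+4 fires, +5 burnt)
Step 4: cell (0,2)='F' (+4 fires, +4 burnt)
  -> target ignites at step 4
Step 5: cell (0,2)='.' (+3 fires, +4 burnt)
Step 6: cell (0,2)='.' (+2 fires, +3 burnt)
Step 7: cell (0,2)='.' (+2 fires, +2 burnt)
Step 8: cell (0,2)='.' (+2 fires, +2 burnt)
Step 9: cell (0,2)='.' (+2 fires, +2 burnt)
Step 10: cell (0,2)='.' (+0 fires, +2 burnt)
  fire out at step 10

4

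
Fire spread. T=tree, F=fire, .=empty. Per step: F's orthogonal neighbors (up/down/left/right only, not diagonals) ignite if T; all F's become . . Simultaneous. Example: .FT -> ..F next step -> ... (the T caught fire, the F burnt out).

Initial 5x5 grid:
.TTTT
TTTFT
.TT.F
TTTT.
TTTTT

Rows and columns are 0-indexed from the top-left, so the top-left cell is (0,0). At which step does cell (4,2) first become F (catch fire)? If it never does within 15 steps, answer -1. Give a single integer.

Step 1: cell (4,2)='T' (+3 fires, +2 burnt)
Step 2: cell (4,2)='T' (+4 fires, +3 burnt)
Step 3: cell (4,2)='T' (+4 fires, +4 burnt)
Step 4: cell (4,2)='F' (+3 fires, +4 burnt)
  -> target ignites at step 4
Step 5: cell (4,2)='.' (+3 fires, +3 burnt)
Step 6: cell (4,2)='.' (+2 fires, +3 burnt)
Step 7: cell (4,2)='.' (+0 fires, +2 burnt)
  fire out at step 7

4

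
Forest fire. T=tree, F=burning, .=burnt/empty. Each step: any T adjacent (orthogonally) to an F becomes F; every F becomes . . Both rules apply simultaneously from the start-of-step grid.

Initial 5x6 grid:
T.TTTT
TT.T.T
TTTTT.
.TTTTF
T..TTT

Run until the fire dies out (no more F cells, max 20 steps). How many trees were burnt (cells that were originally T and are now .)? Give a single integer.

Step 1: +2 fires, +1 burnt (F count now 2)
Step 2: +3 fires, +2 burnt (F count now 3)
Step 3: +3 fires, +3 burnt (F count now 3)
Step 4: +3 fires, +3 burnt (F count now 3)
Step 5: +2 fires, +3 burnt (F count now 2)
Step 6: +4 fires, +2 burnt (F count now 4)
Step 7: +2 fires, +4 burnt (F count now 2)
Step 8: +2 fires, +2 burnt (F count now 2)
Step 9: +0 fires, +2 burnt (F count now 0)
Fire out after step 9
Initially T: 22, now '.': 29
Total burnt (originally-T cells now '.'): 21

Answer: 21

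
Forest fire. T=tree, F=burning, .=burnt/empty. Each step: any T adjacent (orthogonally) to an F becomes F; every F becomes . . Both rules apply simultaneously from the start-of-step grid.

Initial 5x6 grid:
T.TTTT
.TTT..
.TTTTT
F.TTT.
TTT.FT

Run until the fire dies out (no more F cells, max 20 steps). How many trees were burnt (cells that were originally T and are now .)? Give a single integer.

Step 1: +3 fires, +2 burnt (F count now 3)
Step 2: +3 fires, +3 burnt (F count now 3)
Step 3: +4 fires, +3 burnt (F count now 4)
Step 4: +2 fires, +4 burnt (F count now 2)
Step 5: +3 fires, +2 burnt (F count now 3)
Step 6: +3 fires, +3 burnt (F count now 3)
Step 7: +1 fires, +3 burnt (F count now 1)
Step 8: +0 fires, +1 burnt (F count now 0)
Fire out after step 8
Initially T: 20, now '.': 29
Total burnt (originally-T cells now '.'): 19

Answer: 19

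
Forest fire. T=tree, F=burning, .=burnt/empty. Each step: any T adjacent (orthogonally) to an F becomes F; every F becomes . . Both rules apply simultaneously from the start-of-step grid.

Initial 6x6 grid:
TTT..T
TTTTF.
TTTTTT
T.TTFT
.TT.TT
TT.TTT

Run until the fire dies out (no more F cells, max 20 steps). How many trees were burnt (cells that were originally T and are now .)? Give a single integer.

Answer: 26

Derivation:
Step 1: +5 fires, +2 burnt (F count now 5)
Step 2: +6 fires, +5 burnt (F count now 6)
Step 3: +6 fires, +6 burnt (F count now 6)
Step 4: +4 fires, +6 burnt (F count now 4)
Step 5: +3 fires, +4 burnt (F count now 3)
Step 6: +2 fires, +3 burnt (F count now 2)
Step 7: +0 fires, +2 burnt (F count now 0)
Fire out after step 7
Initially T: 27, now '.': 35
Total burnt (originally-T cells now '.'): 26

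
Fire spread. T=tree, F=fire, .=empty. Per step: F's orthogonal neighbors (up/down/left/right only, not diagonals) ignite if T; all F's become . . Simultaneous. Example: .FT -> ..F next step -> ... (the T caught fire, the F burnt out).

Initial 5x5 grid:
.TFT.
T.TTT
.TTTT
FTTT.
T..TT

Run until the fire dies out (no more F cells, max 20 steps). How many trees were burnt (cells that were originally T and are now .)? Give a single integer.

Answer: 15

Derivation:
Step 1: +5 fires, +2 burnt (F count now 5)
Step 2: +4 fires, +5 burnt (F count now 4)
Step 3: +3 fires, +4 burnt (F count now 3)
Step 4: +2 fires, +3 burnt (F count now 2)
Step 5: +1 fires, +2 burnt (F count now 1)
Step 6: +0 fires, +1 burnt (F count now 0)
Fire out after step 6
Initially T: 16, now '.': 24
Total burnt (originally-T cells now '.'): 15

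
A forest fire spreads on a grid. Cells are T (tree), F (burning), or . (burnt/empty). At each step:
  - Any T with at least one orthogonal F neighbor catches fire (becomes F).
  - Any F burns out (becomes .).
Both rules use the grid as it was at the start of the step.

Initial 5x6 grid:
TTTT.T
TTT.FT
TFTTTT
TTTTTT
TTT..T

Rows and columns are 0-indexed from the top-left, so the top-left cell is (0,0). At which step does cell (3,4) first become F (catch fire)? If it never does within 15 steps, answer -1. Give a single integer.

Step 1: cell (3,4)='T' (+6 fires, +2 burnt)
Step 2: cell (3,4)='F' (+10 fires, +6 burnt)
  -> target ignites at step 2
Step 3: cell (3,4)='.' (+6 fires, +10 burnt)
Step 4: cell (3,4)='.' (+2 fires, +6 burnt)
Step 5: cell (3,4)='.' (+0 fires, +2 burnt)
  fire out at step 5

2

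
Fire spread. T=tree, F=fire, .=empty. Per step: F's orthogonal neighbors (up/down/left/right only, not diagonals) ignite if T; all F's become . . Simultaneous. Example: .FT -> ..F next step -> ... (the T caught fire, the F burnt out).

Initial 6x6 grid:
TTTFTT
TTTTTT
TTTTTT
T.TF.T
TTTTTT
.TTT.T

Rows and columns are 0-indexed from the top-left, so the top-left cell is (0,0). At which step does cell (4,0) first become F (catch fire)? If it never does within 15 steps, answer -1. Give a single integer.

Step 1: cell (4,0)='T' (+6 fires, +2 burnt)
Step 2: cell (4,0)='T' (+9 fires, +6 burnt)
Step 3: cell (4,0)='T' (+8 fires, +9 burnt)
Step 4: cell (4,0)='F' (+6 fires, +8 burnt)
  -> target ignites at step 4
Step 5: cell (4,0)='.' (+1 fires, +6 burnt)
Step 6: cell (4,0)='.' (+0 fires, +1 burnt)
  fire out at step 6

4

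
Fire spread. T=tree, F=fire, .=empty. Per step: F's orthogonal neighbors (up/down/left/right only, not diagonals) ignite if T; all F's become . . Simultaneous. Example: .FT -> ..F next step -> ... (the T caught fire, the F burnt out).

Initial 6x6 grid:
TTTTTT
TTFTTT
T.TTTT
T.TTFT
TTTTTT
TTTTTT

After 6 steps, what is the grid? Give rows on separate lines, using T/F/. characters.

Step 1: 8 trees catch fire, 2 burn out
  TTFTTT
  TF.FTT
  T.FTFT
  T.TF.F
  TTTTFT
  TTTTTT
Step 2: 10 trees catch fire, 8 burn out
  TF.FTT
  F...FT
  T..F.F
  T.F...
  TTTF.F
  TTTTFT
Step 3: 7 trees catch fire, 10 burn out
  F...FT
  .....F
  F.....
  T.....
  TTF...
  TTTF.F
Step 4: 4 trees catch fire, 7 burn out
  .....F
  ......
  ......
  F.....
  TF....
  TTF...
Step 5: 2 trees catch fire, 4 burn out
  ......
  ......
  ......
  ......
  F.....
  TF....
Step 6: 1 trees catch fire, 2 burn out
  ......
  ......
  ......
  ......
  ......
  F.....

......
......
......
......
......
F.....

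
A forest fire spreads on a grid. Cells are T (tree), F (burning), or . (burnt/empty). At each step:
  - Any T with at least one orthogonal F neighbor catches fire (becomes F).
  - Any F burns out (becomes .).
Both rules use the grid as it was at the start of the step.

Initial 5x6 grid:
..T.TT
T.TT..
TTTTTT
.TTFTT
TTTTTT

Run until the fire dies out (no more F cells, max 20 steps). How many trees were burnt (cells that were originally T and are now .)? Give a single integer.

Answer: 20

Derivation:
Step 1: +4 fires, +1 burnt (F count now 4)
Step 2: +7 fires, +4 burnt (F count now 7)
Step 3: +5 fires, +7 burnt (F count now 5)
Step 4: +3 fires, +5 burnt (F count now 3)
Step 5: +1 fires, +3 burnt (F count now 1)
Step 6: +0 fires, +1 burnt (F count now 0)
Fire out after step 6
Initially T: 22, now '.': 28
Total burnt (originally-T cells now '.'): 20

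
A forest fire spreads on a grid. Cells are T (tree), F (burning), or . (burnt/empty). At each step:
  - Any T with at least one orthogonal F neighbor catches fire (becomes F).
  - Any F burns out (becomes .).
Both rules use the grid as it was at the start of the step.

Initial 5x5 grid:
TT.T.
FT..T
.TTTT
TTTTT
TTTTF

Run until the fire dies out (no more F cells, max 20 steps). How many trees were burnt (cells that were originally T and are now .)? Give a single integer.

Answer: 17

Derivation:
Step 1: +4 fires, +2 burnt (F count now 4)
Step 2: +5 fires, +4 burnt (F count now 5)
Step 3: +6 fires, +5 burnt (F count now 6)
Step 4: +2 fires, +6 burnt (F count now 2)
Step 5: +0 fires, +2 burnt (F count now 0)
Fire out after step 5
Initially T: 18, now '.': 24
Total burnt (originally-T cells now '.'): 17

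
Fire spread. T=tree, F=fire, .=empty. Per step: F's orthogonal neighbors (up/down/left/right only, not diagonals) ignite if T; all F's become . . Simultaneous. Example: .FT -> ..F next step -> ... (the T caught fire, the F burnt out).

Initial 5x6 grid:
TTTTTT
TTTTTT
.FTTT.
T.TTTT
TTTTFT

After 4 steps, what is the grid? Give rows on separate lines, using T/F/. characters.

Step 1: 5 trees catch fire, 2 burn out
  TTTTTT
  TFTTTT
  ..FTT.
  T.TTFT
  TTTF.F
Step 2: 9 trees catch fire, 5 burn out
  TFTTTT
  F.FTTT
  ...FF.
  T.FF.F
  TTF...
Step 3: 5 trees catch fire, 9 burn out
  F.FTTT
  ...FFT
  ......
  T.....
  TF....
Step 4: 4 trees catch fire, 5 burn out
  ...FFT
  .....F
  ......
  T.....
  F.....

...FFT
.....F
......
T.....
F.....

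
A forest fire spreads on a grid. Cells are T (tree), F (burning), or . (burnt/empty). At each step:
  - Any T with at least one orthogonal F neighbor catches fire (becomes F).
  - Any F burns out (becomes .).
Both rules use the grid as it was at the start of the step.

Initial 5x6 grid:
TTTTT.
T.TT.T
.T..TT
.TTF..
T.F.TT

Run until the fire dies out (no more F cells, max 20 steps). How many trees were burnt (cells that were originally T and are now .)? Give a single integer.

Answer: 3

Derivation:
Step 1: +1 fires, +2 burnt (F count now 1)
Step 2: +1 fires, +1 burnt (F count now 1)
Step 3: +1 fires, +1 burnt (F count now 1)
Step 4: +0 fires, +1 burnt (F count now 0)
Fire out after step 4
Initially T: 17, now '.': 16
Total burnt (originally-T cells now '.'): 3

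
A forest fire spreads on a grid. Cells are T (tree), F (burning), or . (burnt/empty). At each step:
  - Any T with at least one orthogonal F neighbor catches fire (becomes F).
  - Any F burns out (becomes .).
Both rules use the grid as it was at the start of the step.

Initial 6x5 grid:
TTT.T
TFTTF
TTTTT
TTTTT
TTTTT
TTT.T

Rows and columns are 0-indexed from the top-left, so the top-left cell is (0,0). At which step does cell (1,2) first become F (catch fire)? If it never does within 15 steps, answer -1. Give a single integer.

Step 1: cell (1,2)='F' (+7 fires, +2 burnt)
  -> target ignites at step 1
Step 2: cell (1,2)='.' (+7 fires, +7 burnt)
Step 3: cell (1,2)='.' (+5 fires, +7 burnt)
Step 4: cell (1,2)='.' (+5 fires, +5 burnt)
Step 5: cell (1,2)='.' (+2 fires, +5 burnt)
Step 6: cell (1,2)='.' (+0 fires, +2 burnt)
  fire out at step 6

1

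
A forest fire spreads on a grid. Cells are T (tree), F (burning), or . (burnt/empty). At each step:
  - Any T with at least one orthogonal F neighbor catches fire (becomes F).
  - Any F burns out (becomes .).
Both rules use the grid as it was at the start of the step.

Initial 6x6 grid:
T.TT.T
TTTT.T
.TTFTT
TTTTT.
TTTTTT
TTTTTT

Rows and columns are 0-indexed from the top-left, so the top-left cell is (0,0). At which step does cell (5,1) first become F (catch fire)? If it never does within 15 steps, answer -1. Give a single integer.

Step 1: cell (5,1)='T' (+4 fires, +1 burnt)
Step 2: cell (5,1)='T' (+7 fires, +4 burnt)
Step 3: cell (5,1)='T' (+7 fires, +7 burnt)
Step 4: cell (5,1)='T' (+7 fires, +7 burnt)
Step 5: cell (5,1)='F' (+4 fires, +7 burnt)
  -> target ignites at step 5
Step 6: cell (5,1)='.' (+1 fires, +4 burnt)
Step 7: cell (5,1)='.' (+0 fires, +1 burnt)
  fire out at step 7

5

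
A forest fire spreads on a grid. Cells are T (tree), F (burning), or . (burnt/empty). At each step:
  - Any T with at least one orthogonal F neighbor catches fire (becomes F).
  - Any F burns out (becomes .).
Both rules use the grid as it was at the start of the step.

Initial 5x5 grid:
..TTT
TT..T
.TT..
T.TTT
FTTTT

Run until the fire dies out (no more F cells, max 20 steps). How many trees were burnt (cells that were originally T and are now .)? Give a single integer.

Answer: 12

Derivation:
Step 1: +2 fires, +1 burnt (F count now 2)
Step 2: +1 fires, +2 burnt (F count now 1)
Step 3: +2 fires, +1 burnt (F count now 2)
Step 4: +3 fires, +2 burnt (F count now 3)
Step 5: +2 fires, +3 burnt (F count now 2)
Step 6: +1 fires, +2 burnt (F count now 1)
Step 7: +1 fires, +1 burnt (F count now 1)
Step 8: +0 fires, +1 burnt (F count now 0)
Fire out after step 8
Initially T: 16, now '.': 21
Total burnt (originally-T cells now '.'): 12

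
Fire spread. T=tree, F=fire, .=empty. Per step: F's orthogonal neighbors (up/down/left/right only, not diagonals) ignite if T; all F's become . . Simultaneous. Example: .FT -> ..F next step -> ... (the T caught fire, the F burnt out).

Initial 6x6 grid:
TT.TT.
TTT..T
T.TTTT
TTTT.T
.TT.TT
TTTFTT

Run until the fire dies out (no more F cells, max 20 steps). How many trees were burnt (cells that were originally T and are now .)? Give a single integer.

Answer: 25

Derivation:
Step 1: +2 fires, +1 burnt (F count now 2)
Step 2: +4 fires, +2 burnt (F count now 4)
Step 3: +4 fires, +4 burnt (F count now 4)
Step 4: +4 fires, +4 burnt (F count now 4)
Step 5: +4 fires, +4 burnt (F count now 4)
Step 6: +4 fires, +4 burnt (F count now 4)
Step 7: +2 fires, +4 burnt (F count now 2)
Step 8: +1 fires, +2 burnt (F count now 1)
Step 9: +0 fires, +1 burnt (F count now 0)
Fire out after step 9
Initially T: 27, now '.': 34
Total burnt (originally-T cells now '.'): 25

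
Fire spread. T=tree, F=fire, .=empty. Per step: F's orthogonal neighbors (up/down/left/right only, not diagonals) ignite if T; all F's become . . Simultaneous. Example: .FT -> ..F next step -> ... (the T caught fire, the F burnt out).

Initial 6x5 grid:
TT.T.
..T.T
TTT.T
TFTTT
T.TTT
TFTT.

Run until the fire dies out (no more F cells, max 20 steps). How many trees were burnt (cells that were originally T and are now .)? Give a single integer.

Answer: 17

Derivation:
Step 1: +5 fires, +2 burnt (F count now 5)
Step 2: +6 fires, +5 burnt (F count now 6)
Step 3: +3 fires, +6 burnt (F count now 3)
Step 4: +2 fires, +3 burnt (F count now 2)
Step 5: +1 fires, +2 burnt (F count now 1)
Step 6: +0 fires, +1 burnt (F count now 0)
Fire out after step 6
Initially T: 20, now '.': 27
Total burnt (originally-T cells now '.'): 17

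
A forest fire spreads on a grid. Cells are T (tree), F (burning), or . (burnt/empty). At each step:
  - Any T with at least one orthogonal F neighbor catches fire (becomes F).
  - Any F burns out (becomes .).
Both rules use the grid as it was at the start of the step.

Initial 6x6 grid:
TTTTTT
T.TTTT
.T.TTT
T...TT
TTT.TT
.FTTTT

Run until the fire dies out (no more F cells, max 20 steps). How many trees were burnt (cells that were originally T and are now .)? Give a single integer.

Answer: 26

Derivation:
Step 1: +2 fires, +1 burnt (F count now 2)
Step 2: +3 fires, +2 burnt (F count now 3)
Step 3: +2 fires, +3 burnt (F count now 2)
Step 4: +2 fires, +2 burnt (F count now 2)
Step 5: +2 fires, +2 burnt (F count now 2)
Step 6: +2 fires, +2 burnt (F count now 2)
Step 7: +3 fires, +2 burnt (F count now 3)
Step 8: +3 fires, +3 burnt (F count now 3)
Step 9: +3 fires, +3 burnt (F count now 3)
Step 10: +1 fires, +3 burnt (F count now 1)
Step 11: +1 fires, +1 burnt (F count now 1)
Step 12: +1 fires, +1 burnt (F count now 1)
Step 13: +1 fires, +1 burnt (F count now 1)
Step 14: +0 fires, +1 burnt (F count now 0)
Fire out after step 14
Initially T: 27, now '.': 35
Total burnt (originally-T cells now '.'): 26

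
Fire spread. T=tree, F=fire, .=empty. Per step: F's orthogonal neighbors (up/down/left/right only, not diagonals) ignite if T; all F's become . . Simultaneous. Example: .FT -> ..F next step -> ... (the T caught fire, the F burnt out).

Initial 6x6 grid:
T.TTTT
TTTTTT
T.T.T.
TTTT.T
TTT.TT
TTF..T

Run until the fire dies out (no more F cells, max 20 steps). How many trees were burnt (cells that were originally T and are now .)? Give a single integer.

Step 1: +2 fires, +1 burnt (F count now 2)
Step 2: +3 fires, +2 burnt (F count now 3)
Step 3: +4 fires, +3 burnt (F count now 4)
Step 4: +2 fires, +4 burnt (F count now 2)
Step 5: +4 fires, +2 burnt (F count now 4)
Step 6: +3 fires, +4 burnt (F count now 3)
Step 7: +4 fires, +3 burnt (F count now 4)
Step 8: +1 fires, +4 burnt (F count now 1)
Step 9: +0 fires, +1 burnt (F count now 0)
Fire out after step 9
Initially T: 27, now '.': 32
Total burnt (originally-T cells now '.'): 23

Answer: 23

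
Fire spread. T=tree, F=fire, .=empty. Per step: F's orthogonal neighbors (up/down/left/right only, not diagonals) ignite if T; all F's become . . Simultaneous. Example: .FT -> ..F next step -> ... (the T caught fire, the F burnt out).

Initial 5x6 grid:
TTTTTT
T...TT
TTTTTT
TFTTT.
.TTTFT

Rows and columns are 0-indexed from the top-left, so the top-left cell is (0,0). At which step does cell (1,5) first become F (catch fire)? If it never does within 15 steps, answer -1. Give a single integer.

Step 1: cell (1,5)='T' (+7 fires, +2 burnt)
Step 2: cell (1,5)='T' (+5 fires, +7 burnt)
Step 3: cell (1,5)='T' (+4 fires, +5 burnt)
Step 4: cell (1,5)='F' (+3 fires, +4 burnt)
  -> target ignites at step 4
Step 5: cell (1,5)='.' (+3 fires, +3 burnt)
Step 6: cell (1,5)='.' (+1 fires, +3 burnt)
Step 7: cell (1,5)='.' (+0 fires, +1 burnt)
  fire out at step 7

4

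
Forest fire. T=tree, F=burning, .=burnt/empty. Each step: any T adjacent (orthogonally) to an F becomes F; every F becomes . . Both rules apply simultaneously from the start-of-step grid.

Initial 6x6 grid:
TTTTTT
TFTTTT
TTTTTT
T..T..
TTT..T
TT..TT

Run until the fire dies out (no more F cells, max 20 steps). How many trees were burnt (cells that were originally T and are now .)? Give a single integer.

Step 1: +4 fires, +1 burnt (F count now 4)
Step 2: +5 fires, +4 burnt (F count now 5)
Step 3: +4 fires, +5 burnt (F count now 4)
Step 4: +5 fires, +4 burnt (F count now 5)
Step 5: +4 fires, +5 burnt (F count now 4)
Step 6: +2 fires, +4 burnt (F count now 2)
Step 7: +0 fires, +2 burnt (F count now 0)
Fire out after step 7
Initially T: 27, now '.': 33
Total burnt (originally-T cells now '.'): 24

Answer: 24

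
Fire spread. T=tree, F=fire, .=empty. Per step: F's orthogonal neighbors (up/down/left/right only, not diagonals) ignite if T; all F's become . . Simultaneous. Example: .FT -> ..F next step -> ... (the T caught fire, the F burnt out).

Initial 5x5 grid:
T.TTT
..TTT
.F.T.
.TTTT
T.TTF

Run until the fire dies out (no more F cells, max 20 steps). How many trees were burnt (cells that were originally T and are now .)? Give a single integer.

Step 1: +3 fires, +2 burnt (F count now 3)
Step 2: +3 fires, +3 burnt (F count now 3)
Step 3: +1 fires, +3 burnt (F count now 1)
Step 4: +1 fires, +1 burnt (F count now 1)
Step 5: +3 fires, +1 burnt (F count now 3)
Step 6: +2 fires, +3 burnt (F count now 2)
Step 7: +0 fires, +2 burnt (F count now 0)
Fire out after step 7
Initially T: 15, now '.': 23
Total burnt (originally-T cells now '.'): 13

Answer: 13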